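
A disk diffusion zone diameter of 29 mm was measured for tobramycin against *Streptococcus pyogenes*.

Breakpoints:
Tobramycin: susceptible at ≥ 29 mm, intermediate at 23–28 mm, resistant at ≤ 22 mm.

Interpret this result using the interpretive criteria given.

Tobramycin (29 mm) ≥ 29 mm — Susceptible

S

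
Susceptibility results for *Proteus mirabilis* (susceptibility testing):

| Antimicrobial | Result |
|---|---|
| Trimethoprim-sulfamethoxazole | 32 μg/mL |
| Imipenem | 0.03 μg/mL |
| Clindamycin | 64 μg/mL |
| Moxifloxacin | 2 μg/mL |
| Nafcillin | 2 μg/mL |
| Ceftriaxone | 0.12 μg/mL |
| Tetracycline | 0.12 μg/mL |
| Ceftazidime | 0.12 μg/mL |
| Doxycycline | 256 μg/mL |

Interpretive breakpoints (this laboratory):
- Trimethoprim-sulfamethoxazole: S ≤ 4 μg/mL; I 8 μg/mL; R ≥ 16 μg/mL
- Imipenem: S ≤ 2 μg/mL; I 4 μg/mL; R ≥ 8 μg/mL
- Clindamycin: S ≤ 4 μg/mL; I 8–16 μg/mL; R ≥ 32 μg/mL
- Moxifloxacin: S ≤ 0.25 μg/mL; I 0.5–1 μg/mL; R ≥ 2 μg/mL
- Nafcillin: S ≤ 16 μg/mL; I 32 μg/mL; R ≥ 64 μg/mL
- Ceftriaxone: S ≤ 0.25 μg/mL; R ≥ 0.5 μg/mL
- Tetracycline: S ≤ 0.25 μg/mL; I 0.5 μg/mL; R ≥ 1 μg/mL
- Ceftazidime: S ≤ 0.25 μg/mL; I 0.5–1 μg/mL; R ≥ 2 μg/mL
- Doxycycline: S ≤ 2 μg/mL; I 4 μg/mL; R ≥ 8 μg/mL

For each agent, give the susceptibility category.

Trimethoprim-sulfamethoxazole (32 μg/mL) ≥ 16 μg/mL — resistant
Imipenem: 0.03 μg/mL is ≤ 2 μg/mL — susceptible
Clindamycin (64 μg/mL) ≥ 32 μg/mL — resistant
Moxifloxacin 2 μg/mL: ≥ 2 μg/mL — R
Nafcillin (2 μg/mL) ≤ 16 μg/mL ⇒ Susceptible
Ceftriaxone (0.12 μg/mL) ≤ 0.25 μg/mL — S
Tetracycline (0.12 μg/mL) ≤ 0.25 μg/mL → Susceptible
Ceftazidime 0.12 μg/mL: ≤ 0.25 μg/mL → susceptible
Doxycycline: 256 μg/mL is ≥ 8 μg/mL → R

R, S, R, R, S, S, S, S, R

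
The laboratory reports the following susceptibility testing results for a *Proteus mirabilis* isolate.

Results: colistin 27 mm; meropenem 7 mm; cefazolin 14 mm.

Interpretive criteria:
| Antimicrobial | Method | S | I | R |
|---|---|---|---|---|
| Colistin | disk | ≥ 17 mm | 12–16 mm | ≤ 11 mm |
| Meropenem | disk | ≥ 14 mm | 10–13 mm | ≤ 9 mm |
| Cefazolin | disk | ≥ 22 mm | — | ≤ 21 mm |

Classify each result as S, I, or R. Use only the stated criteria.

S, R, R

Colistin: 27 mm is ≥ 17 mm — susceptible
Meropenem 7 mm: ≤ 9 mm — R
Cefazolin 14 mm: ≤ 21 mm → Resistant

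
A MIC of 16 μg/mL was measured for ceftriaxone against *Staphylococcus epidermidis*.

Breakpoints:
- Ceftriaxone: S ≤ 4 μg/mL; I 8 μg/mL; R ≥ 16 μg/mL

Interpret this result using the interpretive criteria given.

Ceftriaxone: 16 μg/mL is ≥ 16 μg/mL ⇒ resistant

R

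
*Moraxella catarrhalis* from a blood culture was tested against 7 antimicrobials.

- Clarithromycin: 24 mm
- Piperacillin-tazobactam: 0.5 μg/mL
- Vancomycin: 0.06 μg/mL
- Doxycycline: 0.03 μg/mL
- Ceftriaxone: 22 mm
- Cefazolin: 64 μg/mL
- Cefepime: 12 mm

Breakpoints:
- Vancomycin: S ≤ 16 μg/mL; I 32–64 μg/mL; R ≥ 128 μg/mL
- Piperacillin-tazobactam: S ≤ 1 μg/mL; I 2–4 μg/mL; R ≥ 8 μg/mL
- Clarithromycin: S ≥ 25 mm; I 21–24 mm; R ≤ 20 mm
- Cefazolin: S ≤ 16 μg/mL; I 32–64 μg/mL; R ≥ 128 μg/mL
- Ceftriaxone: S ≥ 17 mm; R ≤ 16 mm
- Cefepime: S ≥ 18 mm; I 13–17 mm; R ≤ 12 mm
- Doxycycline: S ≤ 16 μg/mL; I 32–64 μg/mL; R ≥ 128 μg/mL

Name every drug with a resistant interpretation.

Clarithromycin: 24 mm is in 21–24 mm — Intermediate
Piperacillin-tazobactam: 0.5 μg/mL is ≤ 1 μg/mL ⇒ susceptible
Vancomycin (0.06 μg/mL) ≤ 16 μg/mL — S
Doxycycline: 0.03 μg/mL is ≤ 16 μg/mL → Susceptible
Ceftriaxone (22 mm) ≥ 17 mm ⇒ S
Cefazolin (64 μg/mL) in 32–64 μg/mL — intermediate
Cefepime 12 mm: ≤ 12 mm → Resistant

cefepime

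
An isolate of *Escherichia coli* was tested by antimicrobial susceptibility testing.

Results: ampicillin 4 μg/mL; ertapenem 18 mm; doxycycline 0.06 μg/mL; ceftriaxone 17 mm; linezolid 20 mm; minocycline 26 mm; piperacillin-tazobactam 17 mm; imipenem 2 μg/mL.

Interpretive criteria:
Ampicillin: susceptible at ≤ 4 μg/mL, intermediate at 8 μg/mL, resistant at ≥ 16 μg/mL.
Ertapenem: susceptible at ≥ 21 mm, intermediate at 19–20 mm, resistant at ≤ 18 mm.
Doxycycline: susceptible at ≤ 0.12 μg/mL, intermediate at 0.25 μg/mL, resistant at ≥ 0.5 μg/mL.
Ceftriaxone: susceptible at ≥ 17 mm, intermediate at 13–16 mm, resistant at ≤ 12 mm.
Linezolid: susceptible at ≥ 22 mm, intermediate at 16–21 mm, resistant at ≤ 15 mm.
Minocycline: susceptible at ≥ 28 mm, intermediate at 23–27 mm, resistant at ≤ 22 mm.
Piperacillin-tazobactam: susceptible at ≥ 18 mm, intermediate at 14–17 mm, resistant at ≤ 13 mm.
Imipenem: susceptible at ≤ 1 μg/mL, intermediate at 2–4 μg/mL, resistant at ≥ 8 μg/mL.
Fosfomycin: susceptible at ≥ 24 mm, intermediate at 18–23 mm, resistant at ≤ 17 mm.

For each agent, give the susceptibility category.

Ampicillin: 4 μg/mL is ≤ 4 μg/mL — susceptible
Ertapenem: 18 mm is ≤ 18 mm → R
Doxycycline: 0.06 μg/mL is ≤ 0.12 μg/mL → Susceptible
Ceftriaxone (17 mm) ≥ 17 mm → S
Linezolid: 20 mm is in 16–21 mm → intermediate
Minocycline: 26 mm is in 23–27 mm ⇒ Intermediate
Piperacillin-tazobactam: 17 mm is in 14–17 mm → I
Imipenem: 2 μg/mL is in 2–4 μg/mL — I

S, R, S, S, I, I, I, I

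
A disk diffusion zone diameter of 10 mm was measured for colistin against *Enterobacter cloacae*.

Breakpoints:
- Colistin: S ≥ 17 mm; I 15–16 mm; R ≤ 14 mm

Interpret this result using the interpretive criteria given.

Resistant

Colistin 10 mm: ≤ 14 mm → resistant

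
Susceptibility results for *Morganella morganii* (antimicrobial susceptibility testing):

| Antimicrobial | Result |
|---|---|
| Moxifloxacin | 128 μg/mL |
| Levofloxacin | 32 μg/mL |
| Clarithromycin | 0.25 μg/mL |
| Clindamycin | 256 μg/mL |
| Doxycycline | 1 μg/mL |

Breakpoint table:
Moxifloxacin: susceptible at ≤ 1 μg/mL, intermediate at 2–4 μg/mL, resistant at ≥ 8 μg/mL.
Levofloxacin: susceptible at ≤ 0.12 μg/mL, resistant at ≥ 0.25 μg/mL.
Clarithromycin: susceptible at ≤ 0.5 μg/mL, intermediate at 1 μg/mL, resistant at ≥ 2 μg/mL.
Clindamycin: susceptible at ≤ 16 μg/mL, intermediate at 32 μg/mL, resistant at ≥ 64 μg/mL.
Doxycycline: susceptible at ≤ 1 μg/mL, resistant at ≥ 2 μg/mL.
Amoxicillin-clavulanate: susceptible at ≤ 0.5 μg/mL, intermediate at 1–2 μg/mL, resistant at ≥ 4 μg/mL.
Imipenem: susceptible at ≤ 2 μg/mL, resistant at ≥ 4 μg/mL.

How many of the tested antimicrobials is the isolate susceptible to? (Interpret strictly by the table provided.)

2

Moxifloxacin: 128 μg/mL is ≥ 8 μg/mL ⇒ Resistant
Levofloxacin 32 μg/mL: ≥ 0.25 μg/mL → resistant
Clarithromycin: 0.25 μg/mL is ≤ 0.5 μg/mL — susceptible
Clindamycin: 256 μg/mL is ≥ 64 μg/mL ⇒ R
Doxycycline (1 μg/mL) ≤ 1 μg/mL — susceptible
Susceptible: 2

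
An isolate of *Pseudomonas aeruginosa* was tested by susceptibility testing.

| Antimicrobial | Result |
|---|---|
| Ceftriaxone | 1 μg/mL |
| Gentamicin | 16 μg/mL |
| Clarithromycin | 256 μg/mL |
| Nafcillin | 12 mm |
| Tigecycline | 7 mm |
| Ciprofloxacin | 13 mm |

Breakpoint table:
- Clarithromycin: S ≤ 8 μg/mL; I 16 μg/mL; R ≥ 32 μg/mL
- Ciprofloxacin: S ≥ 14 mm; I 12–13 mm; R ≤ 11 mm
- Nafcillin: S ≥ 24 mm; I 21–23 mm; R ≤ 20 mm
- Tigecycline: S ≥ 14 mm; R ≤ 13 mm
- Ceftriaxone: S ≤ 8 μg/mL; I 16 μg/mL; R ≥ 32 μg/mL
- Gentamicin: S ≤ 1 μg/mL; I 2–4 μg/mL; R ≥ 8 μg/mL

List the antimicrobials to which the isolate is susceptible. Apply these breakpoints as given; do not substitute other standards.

Ceftriaxone: 1 μg/mL is ≤ 8 μg/mL → Susceptible
Gentamicin (16 μg/mL) ≥ 8 μg/mL ⇒ resistant
Clarithromycin (256 μg/mL) ≥ 32 μg/mL ⇒ R
Nafcillin: 12 mm is ≤ 20 mm → resistant
Tigecycline 7 mm: ≤ 13 mm ⇒ Resistant
Ciprofloxacin 13 mm: in 12–13 mm — I

ceftriaxone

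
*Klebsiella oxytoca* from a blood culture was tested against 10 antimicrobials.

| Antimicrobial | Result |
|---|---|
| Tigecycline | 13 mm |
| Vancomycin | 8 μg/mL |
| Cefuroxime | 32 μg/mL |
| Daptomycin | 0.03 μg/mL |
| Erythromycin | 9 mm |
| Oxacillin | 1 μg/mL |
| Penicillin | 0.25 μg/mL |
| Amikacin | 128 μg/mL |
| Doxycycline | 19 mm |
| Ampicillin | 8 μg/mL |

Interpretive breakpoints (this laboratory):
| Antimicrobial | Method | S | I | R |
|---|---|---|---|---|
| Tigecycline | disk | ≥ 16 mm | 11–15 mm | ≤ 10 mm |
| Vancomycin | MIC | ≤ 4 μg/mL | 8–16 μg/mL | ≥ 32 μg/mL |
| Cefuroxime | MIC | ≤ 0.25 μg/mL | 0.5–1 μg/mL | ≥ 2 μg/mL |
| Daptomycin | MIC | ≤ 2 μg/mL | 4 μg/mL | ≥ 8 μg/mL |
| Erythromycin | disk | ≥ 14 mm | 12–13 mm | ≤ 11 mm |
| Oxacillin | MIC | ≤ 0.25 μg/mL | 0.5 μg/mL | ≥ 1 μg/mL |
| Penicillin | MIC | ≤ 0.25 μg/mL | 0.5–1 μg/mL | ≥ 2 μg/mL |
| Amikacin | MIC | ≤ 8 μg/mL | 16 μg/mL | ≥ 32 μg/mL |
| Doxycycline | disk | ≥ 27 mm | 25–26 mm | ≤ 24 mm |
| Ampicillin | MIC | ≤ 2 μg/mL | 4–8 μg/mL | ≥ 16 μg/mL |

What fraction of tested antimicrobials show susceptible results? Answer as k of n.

2 of 10

Tigecycline 13 mm: in 11–15 mm → Intermediate
Vancomycin (8 μg/mL) in 8–16 μg/mL ⇒ I
Cefuroxime (32 μg/mL) ≥ 2 μg/mL → Resistant
Daptomycin: 0.03 μg/mL is ≤ 2 μg/mL → susceptible
Erythromycin (9 mm) ≤ 11 mm — resistant
Oxacillin: 1 μg/mL is ≥ 1 μg/mL — resistant
Penicillin: 0.25 μg/mL is ≤ 0.25 μg/mL ⇒ S
Amikacin: 128 μg/mL is ≥ 32 μg/mL ⇒ Resistant
Doxycycline 19 mm: ≤ 24 mm ⇒ Resistant
Ampicillin (8 μg/mL) in 4–8 μg/mL → Intermediate
Susceptible: 2/10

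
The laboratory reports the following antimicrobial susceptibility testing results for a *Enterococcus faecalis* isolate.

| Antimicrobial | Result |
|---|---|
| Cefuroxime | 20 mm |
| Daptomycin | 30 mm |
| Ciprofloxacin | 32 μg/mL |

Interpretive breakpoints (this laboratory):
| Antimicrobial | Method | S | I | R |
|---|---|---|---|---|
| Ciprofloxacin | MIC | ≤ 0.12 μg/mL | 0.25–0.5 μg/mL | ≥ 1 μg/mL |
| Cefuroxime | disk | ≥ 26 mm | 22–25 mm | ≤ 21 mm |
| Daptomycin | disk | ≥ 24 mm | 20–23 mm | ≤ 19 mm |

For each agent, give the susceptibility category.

Cefuroxime (20 mm) ≤ 21 mm → resistant
Daptomycin: 30 mm is ≥ 24 mm ⇒ susceptible
Ciprofloxacin: 32 μg/mL is ≥ 1 μg/mL — Resistant

R, S, R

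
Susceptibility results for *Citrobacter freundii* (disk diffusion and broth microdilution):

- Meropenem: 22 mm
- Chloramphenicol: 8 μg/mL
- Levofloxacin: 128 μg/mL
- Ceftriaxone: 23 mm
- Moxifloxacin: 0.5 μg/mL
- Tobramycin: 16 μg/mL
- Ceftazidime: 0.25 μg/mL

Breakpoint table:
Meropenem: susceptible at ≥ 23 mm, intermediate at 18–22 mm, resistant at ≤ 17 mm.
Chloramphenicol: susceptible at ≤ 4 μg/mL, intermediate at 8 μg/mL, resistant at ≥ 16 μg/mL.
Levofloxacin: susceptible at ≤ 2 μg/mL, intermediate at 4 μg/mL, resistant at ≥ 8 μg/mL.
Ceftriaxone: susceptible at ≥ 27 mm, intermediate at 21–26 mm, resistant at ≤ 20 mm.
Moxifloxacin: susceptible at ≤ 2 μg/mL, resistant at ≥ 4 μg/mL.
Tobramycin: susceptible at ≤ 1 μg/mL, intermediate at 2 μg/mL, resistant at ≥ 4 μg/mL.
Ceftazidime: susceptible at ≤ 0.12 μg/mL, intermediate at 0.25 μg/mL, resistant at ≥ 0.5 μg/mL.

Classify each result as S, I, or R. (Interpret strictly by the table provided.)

I, I, R, I, S, R, I

Meropenem: 22 mm is in 18–22 mm → I
Chloramphenicol (8 μg/mL) = 8 μg/mL — Intermediate
Levofloxacin: 128 μg/mL is ≥ 8 μg/mL ⇒ resistant
Ceftriaxone (23 mm) in 21–26 mm → intermediate
Moxifloxacin (0.5 μg/mL) ≤ 2 μg/mL — susceptible
Tobramycin (16 μg/mL) ≥ 4 μg/mL → R
Ceftazidime: 0.25 μg/mL is = 0.25 μg/mL — Intermediate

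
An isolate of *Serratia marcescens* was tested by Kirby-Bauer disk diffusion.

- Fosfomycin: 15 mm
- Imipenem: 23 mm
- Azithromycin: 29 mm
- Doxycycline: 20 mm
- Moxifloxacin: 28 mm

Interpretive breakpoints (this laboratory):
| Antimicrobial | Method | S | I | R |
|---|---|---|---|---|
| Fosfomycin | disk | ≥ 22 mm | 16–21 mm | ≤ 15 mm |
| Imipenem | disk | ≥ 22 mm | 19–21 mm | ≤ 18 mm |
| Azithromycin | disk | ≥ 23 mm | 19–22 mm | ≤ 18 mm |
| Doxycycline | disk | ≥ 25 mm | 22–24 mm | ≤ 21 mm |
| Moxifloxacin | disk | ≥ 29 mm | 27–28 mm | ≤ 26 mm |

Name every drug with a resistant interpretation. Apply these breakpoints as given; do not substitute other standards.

fosfomycin, doxycycline

Fosfomycin (15 mm) ≤ 15 mm — R
Imipenem (23 mm) ≥ 22 mm — susceptible
Azithromycin 29 mm: ≥ 23 mm — S
Doxycycline 20 mm: ≤ 21 mm ⇒ Resistant
Moxifloxacin 28 mm: in 27–28 mm ⇒ Intermediate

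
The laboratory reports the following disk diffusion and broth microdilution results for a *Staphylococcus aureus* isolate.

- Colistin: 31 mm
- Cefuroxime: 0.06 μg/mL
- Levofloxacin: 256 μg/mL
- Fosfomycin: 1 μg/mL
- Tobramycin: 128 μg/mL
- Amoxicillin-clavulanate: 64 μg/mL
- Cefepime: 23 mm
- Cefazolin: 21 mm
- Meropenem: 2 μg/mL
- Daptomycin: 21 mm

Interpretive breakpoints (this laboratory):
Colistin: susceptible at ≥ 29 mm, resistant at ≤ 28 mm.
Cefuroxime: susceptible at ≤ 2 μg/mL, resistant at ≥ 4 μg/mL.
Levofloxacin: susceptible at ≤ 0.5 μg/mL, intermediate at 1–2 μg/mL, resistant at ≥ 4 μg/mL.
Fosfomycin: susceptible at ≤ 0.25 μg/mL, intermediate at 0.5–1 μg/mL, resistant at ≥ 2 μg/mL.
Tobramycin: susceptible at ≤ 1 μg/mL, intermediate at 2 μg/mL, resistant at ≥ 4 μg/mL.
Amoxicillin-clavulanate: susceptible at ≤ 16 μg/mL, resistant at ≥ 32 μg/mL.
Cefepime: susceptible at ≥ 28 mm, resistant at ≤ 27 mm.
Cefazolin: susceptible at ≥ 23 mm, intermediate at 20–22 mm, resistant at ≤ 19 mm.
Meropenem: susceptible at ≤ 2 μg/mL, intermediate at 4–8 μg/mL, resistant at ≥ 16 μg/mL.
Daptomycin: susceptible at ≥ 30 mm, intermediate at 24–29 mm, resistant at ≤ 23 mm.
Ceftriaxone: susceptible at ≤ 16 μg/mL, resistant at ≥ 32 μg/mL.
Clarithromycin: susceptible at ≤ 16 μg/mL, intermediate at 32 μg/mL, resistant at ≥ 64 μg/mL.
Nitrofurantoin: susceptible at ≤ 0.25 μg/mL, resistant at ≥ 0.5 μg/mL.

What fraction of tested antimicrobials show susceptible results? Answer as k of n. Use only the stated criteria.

3 of 10

Colistin: 31 mm is ≥ 29 mm ⇒ S
Cefuroxime (0.06 μg/mL) ≤ 2 μg/mL — Susceptible
Levofloxacin 256 μg/mL: ≥ 4 μg/mL ⇒ Resistant
Fosfomycin (1 μg/mL) in 0.5–1 μg/mL ⇒ I
Tobramycin 128 μg/mL: ≥ 4 μg/mL ⇒ resistant
Amoxicillin-clavulanate (64 μg/mL) ≥ 32 μg/mL ⇒ resistant
Cefepime (23 mm) ≤ 27 mm — resistant
Cefazolin (21 mm) in 20–22 mm — Intermediate
Meropenem: 2 μg/mL is ≤ 2 μg/mL → susceptible
Daptomycin (21 mm) ≤ 23 mm ⇒ R
Susceptible: 3/10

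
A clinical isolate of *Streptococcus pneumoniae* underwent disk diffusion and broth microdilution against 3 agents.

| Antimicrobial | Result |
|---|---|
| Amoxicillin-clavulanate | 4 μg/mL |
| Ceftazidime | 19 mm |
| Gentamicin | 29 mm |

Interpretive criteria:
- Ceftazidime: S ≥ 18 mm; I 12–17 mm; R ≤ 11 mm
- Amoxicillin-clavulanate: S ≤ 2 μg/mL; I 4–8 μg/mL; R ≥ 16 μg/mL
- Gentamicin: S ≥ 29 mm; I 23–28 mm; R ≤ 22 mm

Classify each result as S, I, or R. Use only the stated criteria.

I, S, S

Amoxicillin-clavulanate 4 μg/mL: in 4–8 μg/mL → Intermediate
Ceftazidime (19 mm) ≥ 18 mm → Susceptible
Gentamicin (29 mm) ≥ 29 mm → susceptible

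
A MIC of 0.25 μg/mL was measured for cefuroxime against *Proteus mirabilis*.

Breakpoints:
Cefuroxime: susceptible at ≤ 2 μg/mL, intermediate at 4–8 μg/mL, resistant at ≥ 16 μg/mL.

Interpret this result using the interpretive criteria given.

Cefuroxime 0.25 μg/mL: ≤ 2 μg/mL → S

Susceptible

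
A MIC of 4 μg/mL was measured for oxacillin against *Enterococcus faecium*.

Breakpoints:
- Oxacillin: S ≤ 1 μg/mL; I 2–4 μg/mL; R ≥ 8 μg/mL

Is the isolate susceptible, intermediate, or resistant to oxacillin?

I

Oxacillin 4 μg/mL: in 2–4 μg/mL → intermediate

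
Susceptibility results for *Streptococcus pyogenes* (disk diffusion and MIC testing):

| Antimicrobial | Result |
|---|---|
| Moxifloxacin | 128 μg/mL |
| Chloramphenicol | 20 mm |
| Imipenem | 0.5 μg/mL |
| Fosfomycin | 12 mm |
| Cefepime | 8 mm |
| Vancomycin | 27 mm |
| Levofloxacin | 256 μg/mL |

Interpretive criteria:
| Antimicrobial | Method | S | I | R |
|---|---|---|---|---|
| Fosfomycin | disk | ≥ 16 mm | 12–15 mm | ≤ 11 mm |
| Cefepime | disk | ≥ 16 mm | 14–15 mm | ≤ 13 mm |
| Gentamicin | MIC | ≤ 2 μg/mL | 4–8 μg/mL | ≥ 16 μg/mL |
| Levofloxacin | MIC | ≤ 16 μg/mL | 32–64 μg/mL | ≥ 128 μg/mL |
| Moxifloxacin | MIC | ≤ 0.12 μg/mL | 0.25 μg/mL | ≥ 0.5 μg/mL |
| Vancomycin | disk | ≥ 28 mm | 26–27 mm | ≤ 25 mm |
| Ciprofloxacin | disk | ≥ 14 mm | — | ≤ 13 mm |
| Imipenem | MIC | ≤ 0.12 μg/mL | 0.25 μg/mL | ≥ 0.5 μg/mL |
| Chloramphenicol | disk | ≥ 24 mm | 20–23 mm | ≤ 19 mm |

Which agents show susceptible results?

none

Moxifloxacin: 128 μg/mL is ≥ 0.5 μg/mL ⇒ resistant
Chloramphenicol: 20 mm is in 20–23 mm → Intermediate
Imipenem (0.5 μg/mL) ≥ 0.5 μg/mL ⇒ R
Fosfomycin 12 mm: in 12–15 mm ⇒ Intermediate
Cefepime 8 mm: ≤ 13 mm — resistant
Vancomycin: 27 mm is in 26–27 mm — Intermediate
Levofloxacin (256 μg/mL) ≥ 128 μg/mL ⇒ R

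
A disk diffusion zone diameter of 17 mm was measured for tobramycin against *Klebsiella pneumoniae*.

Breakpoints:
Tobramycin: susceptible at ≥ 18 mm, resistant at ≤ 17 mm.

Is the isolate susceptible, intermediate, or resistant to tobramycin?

Tobramycin (17 mm) ≤ 17 mm → R

Resistant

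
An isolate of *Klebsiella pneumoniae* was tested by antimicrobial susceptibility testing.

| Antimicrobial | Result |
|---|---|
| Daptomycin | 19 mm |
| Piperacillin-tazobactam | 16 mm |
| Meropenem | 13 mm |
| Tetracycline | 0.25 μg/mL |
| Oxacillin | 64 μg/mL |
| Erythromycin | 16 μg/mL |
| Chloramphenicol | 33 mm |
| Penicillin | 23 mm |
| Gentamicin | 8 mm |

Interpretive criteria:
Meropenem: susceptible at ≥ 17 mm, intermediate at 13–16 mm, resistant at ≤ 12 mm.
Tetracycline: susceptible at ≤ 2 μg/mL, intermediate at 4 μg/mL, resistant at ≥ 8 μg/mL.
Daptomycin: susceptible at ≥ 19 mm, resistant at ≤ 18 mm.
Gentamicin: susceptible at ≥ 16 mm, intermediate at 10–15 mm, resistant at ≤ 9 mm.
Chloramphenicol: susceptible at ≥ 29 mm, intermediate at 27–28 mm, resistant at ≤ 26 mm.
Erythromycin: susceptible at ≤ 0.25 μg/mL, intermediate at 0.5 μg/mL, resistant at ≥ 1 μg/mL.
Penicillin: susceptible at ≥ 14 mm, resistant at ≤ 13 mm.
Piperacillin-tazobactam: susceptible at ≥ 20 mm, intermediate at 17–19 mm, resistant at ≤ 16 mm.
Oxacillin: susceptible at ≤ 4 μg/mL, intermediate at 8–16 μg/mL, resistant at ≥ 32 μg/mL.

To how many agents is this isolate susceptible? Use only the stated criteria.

4

Daptomycin 19 mm: ≥ 19 mm → susceptible
Piperacillin-tazobactam 16 mm: ≤ 16 mm → R
Meropenem: 13 mm is in 13–16 mm → Intermediate
Tetracycline: 0.25 μg/mL is ≤ 2 μg/mL ⇒ S
Oxacillin 64 μg/mL: ≥ 32 μg/mL — R
Erythromycin: 16 μg/mL is ≥ 1 μg/mL ⇒ R
Chloramphenicol: 33 mm is ≥ 29 mm ⇒ Susceptible
Penicillin: 23 mm is ≥ 14 mm → S
Gentamicin: 8 mm is ≤ 9 mm — R
Susceptible: 4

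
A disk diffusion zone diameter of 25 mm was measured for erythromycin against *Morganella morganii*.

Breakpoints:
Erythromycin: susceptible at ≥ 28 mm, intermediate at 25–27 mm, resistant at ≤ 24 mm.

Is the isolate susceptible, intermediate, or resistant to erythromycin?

Intermediate

Erythromycin 25 mm: in 25–27 mm ⇒ intermediate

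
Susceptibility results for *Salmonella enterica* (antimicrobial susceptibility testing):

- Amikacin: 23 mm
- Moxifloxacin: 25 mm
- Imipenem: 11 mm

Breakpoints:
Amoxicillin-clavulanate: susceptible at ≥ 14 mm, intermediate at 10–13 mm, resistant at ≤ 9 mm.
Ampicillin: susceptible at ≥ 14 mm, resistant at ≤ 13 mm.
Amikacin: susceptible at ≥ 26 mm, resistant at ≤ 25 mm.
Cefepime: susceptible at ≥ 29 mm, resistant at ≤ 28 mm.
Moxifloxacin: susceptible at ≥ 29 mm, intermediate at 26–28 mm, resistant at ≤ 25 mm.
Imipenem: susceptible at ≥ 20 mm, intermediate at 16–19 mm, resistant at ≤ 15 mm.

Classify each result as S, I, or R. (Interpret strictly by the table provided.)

R, R, R

Amikacin (23 mm) ≤ 25 mm ⇒ resistant
Moxifloxacin: 25 mm is ≤ 25 mm → resistant
Imipenem 11 mm: ≤ 15 mm — R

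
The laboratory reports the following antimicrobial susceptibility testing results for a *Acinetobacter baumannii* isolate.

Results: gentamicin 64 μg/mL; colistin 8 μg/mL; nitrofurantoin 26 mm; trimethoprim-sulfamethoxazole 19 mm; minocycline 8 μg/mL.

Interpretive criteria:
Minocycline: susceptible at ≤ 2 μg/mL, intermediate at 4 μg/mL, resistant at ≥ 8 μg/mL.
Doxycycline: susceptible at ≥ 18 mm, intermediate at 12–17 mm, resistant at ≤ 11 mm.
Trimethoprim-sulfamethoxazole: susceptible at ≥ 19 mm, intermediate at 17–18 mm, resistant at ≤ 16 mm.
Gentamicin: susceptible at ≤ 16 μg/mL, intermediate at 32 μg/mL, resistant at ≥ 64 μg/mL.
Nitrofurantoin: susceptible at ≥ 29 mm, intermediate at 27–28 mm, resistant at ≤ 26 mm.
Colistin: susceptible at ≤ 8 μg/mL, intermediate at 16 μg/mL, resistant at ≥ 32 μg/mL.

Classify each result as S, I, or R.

R, S, R, S, R

Gentamicin (64 μg/mL) ≥ 64 μg/mL → resistant
Colistin (8 μg/mL) ≤ 8 μg/mL — susceptible
Nitrofurantoin (26 mm) ≤ 26 mm — R
Trimethoprim-sulfamethoxazole 19 mm: ≥ 19 mm → Susceptible
Minocycline: 8 μg/mL is ≥ 8 μg/mL — Resistant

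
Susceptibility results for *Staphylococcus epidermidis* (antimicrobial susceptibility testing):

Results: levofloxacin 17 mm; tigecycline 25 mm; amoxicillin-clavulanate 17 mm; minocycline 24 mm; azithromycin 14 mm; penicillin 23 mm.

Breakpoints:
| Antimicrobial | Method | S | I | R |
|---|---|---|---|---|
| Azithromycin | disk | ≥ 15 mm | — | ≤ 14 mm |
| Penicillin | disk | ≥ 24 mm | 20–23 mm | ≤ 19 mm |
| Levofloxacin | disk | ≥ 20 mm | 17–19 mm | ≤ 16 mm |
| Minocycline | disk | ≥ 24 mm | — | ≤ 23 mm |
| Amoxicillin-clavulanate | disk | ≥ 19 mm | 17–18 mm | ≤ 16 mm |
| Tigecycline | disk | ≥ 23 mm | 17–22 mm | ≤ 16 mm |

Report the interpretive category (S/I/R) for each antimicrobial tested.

Levofloxacin: 17 mm is in 17–19 mm — intermediate
Tigecycline 25 mm: ≥ 23 mm ⇒ Susceptible
Amoxicillin-clavulanate: 17 mm is in 17–18 mm → intermediate
Minocycline (24 mm) ≥ 24 mm — S
Azithromycin 14 mm: ≤ 14 mm → resistant
Penicillin 23 mm: in 20–23 mm → Intermediate

I, S, I, S, R, I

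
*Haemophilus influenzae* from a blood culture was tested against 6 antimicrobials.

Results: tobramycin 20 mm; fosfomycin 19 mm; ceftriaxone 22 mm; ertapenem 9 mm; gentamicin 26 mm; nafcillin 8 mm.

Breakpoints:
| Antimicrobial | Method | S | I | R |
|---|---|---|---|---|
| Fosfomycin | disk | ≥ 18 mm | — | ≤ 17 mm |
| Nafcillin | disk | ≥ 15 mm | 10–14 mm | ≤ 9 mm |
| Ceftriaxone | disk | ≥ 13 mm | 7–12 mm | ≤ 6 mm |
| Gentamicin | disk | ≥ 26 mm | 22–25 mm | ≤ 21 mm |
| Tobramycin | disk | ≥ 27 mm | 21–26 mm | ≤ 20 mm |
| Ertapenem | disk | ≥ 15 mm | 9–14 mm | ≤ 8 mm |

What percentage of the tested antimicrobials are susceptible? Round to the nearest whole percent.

50%

Tobramycin (20 mm) ≤ 20 mm → resistant
Fosfomycin 19 mm: ≥ 18 mm → Susceptible
Ceftriaxone: 22 mm is ≥ 13 mm ⇒ S
Ertapenem 9 mm: in 9–14 mm — intermediate
Gentamicin (26 mm) ≥ 26 mm → Susceptible
Nafcillin (8 mm) ≤ 9 mm — R
Susceptible: 3/6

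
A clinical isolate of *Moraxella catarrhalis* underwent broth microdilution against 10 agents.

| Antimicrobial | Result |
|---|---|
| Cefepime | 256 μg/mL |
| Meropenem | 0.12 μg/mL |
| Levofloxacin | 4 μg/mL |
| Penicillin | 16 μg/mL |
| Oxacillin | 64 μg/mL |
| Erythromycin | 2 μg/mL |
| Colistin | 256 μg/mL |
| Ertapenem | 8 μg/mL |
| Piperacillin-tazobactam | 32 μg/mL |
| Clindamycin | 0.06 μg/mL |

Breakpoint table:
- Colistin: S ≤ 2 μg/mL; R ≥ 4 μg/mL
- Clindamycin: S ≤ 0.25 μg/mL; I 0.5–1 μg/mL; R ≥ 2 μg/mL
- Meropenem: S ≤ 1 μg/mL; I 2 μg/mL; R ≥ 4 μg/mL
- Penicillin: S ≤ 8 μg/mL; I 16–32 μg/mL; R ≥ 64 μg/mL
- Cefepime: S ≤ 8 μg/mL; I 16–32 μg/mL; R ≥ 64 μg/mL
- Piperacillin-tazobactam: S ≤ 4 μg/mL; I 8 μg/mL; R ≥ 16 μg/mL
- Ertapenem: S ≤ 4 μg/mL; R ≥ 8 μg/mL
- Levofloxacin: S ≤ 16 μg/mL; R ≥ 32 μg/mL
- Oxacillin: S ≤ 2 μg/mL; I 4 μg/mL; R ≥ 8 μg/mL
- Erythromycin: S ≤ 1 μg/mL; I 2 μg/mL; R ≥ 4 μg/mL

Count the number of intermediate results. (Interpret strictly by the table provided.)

Cefepime (256 μg/mL) ≥ 64 μg/mL → R
Meropenem 0.12 μg/mL: ≤ 1 μg/mL → S
Levofloxacin 4 μg/mL: ≤ 16 μg/mL ⇒ S
Penicillin (16 μg/mL) in 16–32 μg/mL ⇒ Intermediate
Oxacillin 64 μg/mL: ≥ 8 μg/mL — resistant
Erythromycin: 2 μg/mL is = 2 μg/mL → Intermediate
Colistin: 256 μg/mL is ≥ 4 μg/mL → Resistant
Ertapenem (8 μg/mL) ≥ 8 μg/mL ⇒ resistant
Piperacillin-tazobactam (32 μg/mL) ≥ 16 μg/mL ⇒ Resistant
Clindamycin: 0.06 μg/mL is ≤ 0.25 μg/mL ⇒ S
Intermediate: 2

2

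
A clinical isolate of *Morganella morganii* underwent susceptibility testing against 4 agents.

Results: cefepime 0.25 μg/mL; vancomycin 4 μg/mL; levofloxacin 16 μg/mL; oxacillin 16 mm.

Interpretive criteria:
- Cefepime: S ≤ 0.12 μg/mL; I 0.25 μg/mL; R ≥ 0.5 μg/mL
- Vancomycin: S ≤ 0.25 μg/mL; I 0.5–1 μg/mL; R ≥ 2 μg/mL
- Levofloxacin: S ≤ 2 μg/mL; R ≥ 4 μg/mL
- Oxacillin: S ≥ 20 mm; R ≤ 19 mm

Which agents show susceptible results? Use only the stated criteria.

Cefepime 0.25 μg/mL: = 0.25 μg/mL — Intermediate
Vancomycin 4 μg/mL: ≥ 2 μg/mL → resistant
Levofloxacin 16 μg/mL: ≥ 4 μg/mL ⇒ R
Oxacillin: 16 mm is ≤ 19 mm → Resistant

none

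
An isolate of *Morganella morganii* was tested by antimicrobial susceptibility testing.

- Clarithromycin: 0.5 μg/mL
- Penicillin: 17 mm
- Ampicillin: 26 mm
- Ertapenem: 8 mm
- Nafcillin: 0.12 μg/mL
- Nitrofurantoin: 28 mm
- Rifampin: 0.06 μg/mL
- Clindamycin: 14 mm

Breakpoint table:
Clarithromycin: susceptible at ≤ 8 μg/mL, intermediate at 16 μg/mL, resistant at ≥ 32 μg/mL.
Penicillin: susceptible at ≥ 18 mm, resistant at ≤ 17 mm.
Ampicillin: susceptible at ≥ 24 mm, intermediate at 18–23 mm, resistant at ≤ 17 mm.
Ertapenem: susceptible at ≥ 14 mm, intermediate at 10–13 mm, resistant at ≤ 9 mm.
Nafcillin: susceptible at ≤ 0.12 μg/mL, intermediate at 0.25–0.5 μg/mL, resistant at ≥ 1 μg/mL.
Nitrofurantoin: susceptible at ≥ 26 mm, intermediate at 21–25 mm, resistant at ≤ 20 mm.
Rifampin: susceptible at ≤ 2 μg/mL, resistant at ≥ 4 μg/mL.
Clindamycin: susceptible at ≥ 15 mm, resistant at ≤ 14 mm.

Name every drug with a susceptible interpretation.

clarithromycin, ampicillin, nafcillin, nitrofurantoin, rifampin

Clarithromycin 0.5 μg/mL: ≤ 8 μg/mL — susceptible
Penicillin: 17 mm is ≤ 17 mm — Resistant
Ampicillin 26 mm: ≥ 24 mm → susceptible
Ertapenem: 8 mm is ≤ 9 mm — Resistant
Nafcillin: 0.12 μg/mL is ≤ 0.12 μg/mL — susceptible
Nitrofurantoin (28 mm) ≥ 26 mm → susceptible
Rifampin 0.06 μg/mL: ≤ 2 μg/mL ⇒ susceptible
Clindamycin: 14 mm is ≤ 14 mm → R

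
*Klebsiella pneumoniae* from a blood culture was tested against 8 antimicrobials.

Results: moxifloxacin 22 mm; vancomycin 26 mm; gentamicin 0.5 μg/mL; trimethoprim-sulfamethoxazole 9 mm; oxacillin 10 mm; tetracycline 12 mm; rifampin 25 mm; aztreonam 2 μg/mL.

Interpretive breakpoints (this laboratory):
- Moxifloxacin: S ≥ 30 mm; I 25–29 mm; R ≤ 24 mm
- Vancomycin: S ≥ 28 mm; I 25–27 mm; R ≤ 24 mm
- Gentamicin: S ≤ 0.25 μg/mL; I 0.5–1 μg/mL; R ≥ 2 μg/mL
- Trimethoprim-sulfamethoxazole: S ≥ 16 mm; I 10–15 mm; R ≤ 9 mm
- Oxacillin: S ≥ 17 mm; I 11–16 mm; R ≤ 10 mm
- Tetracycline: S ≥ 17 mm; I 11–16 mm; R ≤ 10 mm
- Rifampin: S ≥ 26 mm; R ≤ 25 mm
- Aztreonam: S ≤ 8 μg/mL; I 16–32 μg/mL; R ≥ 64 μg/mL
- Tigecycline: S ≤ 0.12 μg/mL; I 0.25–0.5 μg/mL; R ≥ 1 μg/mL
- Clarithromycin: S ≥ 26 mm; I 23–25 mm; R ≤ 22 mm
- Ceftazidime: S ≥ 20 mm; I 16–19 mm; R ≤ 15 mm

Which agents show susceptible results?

aztreonam

Moxifloxacin: 22 mm is ≤ 24 mm ⇒ resistant
Vancomycin: 26 mm is in 25–27 mm — I
Gentamicin: 0.5 μg/mL is in 0.5–1 μg/mL → intermediate
Trimethoprim-sulfamethoxazole: 9 mm is ≤ 9 mm ⇒ resistant
Oxacillin (10 mm) ≤ 10 mm ⇒ resistant
Tetracycline 12 mm: in 11–16 mm ⇒ intermediate
Rifampin: 25 mm is ≤ 25 mm → resistant
Aztreonam: 2 μg/mL is ≤ 8 μg/mL — Susceptible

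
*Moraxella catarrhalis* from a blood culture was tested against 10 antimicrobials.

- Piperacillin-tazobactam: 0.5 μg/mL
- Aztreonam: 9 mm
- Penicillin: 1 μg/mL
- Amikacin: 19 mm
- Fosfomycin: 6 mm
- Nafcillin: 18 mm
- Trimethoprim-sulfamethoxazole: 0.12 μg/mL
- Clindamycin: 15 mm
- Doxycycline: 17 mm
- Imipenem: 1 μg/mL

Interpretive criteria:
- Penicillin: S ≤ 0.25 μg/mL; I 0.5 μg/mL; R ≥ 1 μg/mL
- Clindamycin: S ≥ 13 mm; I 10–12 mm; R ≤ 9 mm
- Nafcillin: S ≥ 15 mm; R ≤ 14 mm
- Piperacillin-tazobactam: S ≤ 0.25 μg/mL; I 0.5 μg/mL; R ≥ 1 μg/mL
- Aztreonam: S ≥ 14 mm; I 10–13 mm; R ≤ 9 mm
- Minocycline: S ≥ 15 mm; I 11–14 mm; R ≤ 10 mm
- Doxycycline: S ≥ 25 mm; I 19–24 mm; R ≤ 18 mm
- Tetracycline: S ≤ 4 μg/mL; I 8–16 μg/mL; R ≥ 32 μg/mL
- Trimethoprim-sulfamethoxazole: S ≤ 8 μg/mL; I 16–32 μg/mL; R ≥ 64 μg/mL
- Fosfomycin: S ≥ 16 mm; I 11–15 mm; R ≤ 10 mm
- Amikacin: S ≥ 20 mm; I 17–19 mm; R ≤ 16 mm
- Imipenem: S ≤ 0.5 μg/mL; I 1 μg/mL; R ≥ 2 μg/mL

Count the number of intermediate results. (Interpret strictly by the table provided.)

3

Piperacillin-tazobactam: 0.5 μg/mL is = 0.5 μg/mL → I
Aztreonam: 9 mm is ≤ 9 mm ⇒ resistant
Penicillin (1 μg/mL) ≥ 1 μg/mL — Resistant
Amikacin (19 mm) in 17–19 mm — I
Fosfomycin: 6 mm is ≤ 10 mm → R
Nafcillin: 18 mm is ≥ 15 mm → S
Trimethoprim-sulfamethoxazole (0.12 μg/mL) ≤ 8 μg/mL → Susceptible
Clindamycin (15 mm) ≥ 13 mm → susceptible
Doxycycline (17 mm) ≤ 18 mm — resistant
Imipenem (1 μg/mL) = 1 μg/mL → Intermediate
Intermediate: 3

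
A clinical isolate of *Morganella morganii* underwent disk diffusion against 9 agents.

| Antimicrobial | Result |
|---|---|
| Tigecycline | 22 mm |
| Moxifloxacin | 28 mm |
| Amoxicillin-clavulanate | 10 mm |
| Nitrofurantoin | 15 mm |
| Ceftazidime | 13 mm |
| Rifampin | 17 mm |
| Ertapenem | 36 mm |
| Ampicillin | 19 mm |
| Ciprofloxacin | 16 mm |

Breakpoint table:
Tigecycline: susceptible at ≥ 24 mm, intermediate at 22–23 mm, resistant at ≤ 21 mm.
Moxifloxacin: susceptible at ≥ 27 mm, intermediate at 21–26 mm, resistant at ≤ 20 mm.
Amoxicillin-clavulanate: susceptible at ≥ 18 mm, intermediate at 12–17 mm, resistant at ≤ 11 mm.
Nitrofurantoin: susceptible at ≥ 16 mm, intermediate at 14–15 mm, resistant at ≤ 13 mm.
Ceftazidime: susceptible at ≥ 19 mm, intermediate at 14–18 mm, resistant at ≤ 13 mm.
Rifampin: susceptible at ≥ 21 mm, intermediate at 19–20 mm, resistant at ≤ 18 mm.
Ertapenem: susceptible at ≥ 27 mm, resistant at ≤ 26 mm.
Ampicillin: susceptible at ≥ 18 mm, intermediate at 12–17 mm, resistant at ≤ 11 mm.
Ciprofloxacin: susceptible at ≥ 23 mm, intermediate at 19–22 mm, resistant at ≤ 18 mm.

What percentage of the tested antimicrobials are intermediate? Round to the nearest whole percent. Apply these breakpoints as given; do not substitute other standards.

Tigecycline 22 mm: in 22–23 mm → Intermediate
Moxifloxacin (28 mm) ≥ 27 mm → S
Amoxicillin-clavulanate (10 mm) ≤ 11 mm — resistant
Nitrofurantoin: 15 mm is in 14–15 mm — I
Ceftazidime 13 mm: ≤ 13 mm — resistant
Rifampin (17 mm) ≤ 18 mm → resistant
Ertapenem (36 mm) ≥ 27 mm ⇒ susceptible
Ampicillin: 19 mm is ≥ 18 mm — Susceptible
Ciprofloxacin (16 mm) ≤ 18 mm → resistant
Intermediate: 2/9

22%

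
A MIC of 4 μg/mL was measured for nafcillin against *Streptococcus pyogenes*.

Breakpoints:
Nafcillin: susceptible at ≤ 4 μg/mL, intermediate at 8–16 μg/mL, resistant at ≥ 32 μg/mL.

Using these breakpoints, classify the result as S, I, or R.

Susceptible

Nafcillin: 4 μg/mL is ≤ 4 μg/mL ⇒ Susceptible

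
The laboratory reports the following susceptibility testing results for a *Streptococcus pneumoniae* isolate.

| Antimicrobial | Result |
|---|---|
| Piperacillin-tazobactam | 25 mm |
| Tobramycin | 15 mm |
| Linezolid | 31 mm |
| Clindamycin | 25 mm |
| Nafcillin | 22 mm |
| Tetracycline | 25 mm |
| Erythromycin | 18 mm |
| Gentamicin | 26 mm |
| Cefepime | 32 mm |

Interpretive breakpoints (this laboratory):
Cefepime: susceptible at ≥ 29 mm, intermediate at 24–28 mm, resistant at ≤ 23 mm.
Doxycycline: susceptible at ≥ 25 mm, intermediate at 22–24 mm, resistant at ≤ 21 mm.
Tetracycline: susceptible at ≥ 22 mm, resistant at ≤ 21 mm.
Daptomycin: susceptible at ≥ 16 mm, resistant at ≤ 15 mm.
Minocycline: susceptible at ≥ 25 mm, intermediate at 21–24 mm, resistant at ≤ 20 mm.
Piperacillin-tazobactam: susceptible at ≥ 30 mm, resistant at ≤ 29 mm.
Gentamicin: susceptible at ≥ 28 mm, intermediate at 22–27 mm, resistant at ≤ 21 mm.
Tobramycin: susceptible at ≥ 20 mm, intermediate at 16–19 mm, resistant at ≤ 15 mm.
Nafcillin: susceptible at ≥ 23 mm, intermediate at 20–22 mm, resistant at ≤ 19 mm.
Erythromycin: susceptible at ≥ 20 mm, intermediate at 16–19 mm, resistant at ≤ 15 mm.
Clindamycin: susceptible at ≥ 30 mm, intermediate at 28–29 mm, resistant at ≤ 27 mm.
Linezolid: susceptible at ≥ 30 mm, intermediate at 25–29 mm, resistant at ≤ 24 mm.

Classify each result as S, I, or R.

R, R, S, R, I, S, I, I, S

Piperacillin-tazobactam 25 mm: ≤ 29 mm ⇒ R
Tobramycin (15 mm) ≤ 15 mm ⇒ R
Linezolid (31 mm) ≥ 30 mm ⇒ S
Clindamycin 25 mm: ≤ 27 mm → Resistant
Nafcillin (22 mm) in 20–22 mm → intermediate
Tetracycline: 25 mm is ≥ 22 mm — Susceptible
Erythromycin 18 mm: in 16–19 mm → I
Gentamicin: 26 mm is in 22–27 mm ⇒ intermediate
Cefepime: 32 mm is ≥ 29 mm — S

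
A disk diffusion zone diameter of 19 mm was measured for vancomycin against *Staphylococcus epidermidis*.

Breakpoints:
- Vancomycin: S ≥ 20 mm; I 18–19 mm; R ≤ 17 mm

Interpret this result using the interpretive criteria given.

I

Vancomycin: 19 mm is in 18–19 mm ⇒ Intermediate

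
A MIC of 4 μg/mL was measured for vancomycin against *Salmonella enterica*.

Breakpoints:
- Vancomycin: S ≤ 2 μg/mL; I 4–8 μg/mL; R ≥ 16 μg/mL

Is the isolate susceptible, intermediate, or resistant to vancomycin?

I

Vancomycin: 4 μg/mL is in 4–8 μg/mL ⇒ Intermediate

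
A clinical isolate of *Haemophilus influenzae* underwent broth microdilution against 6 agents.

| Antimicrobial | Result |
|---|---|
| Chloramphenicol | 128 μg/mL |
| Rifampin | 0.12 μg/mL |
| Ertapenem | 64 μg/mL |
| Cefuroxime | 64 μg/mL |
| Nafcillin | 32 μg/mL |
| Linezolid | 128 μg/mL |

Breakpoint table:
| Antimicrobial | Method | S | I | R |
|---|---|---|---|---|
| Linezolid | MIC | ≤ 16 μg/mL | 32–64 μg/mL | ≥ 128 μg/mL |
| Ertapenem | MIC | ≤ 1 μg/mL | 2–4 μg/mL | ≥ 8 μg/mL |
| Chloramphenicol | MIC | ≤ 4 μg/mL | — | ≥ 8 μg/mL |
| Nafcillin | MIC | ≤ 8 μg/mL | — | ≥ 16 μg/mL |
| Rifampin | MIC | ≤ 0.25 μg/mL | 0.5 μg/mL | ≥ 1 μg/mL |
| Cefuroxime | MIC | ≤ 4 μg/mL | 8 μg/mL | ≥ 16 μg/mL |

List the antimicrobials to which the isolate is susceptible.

rifampin

Chloramphenicol 128 μg/mL: ≥ 8 μg/mL ⇒ Resistant
Rifampin: 0.12 μg/mL is ≤ 0.25 μg/mL → S
Ertapenem 64 μg/mL: ≥ 8 μg/mL ⇒ Resistant
Cefuroxime: 64 μg/mL is ≥ 16 μg/mL → Resistant
Nafcillin: 32 μg/mL is ≥ 16 μg/mL → Resistant
Linezolid 128 μg/mL: ≥ 128 μg/mL — Resistant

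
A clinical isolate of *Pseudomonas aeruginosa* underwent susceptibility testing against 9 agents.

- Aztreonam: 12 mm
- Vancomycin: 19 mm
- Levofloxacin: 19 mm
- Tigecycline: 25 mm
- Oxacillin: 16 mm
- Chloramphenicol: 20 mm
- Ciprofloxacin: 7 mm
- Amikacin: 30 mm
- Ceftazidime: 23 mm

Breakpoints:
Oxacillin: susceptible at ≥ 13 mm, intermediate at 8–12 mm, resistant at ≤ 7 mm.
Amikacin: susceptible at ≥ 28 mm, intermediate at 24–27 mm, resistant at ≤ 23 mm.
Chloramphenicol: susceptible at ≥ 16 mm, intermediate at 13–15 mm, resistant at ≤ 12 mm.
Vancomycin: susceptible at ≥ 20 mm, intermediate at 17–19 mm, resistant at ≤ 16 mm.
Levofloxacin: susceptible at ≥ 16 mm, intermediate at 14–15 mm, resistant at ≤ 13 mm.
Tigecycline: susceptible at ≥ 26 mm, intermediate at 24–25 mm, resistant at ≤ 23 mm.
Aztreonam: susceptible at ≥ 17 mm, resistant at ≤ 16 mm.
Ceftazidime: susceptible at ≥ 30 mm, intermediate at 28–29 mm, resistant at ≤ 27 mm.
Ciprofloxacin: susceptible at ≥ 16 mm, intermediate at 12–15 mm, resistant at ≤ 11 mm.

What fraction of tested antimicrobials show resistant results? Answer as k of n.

3 of 9

Aztreonam: 12 mm is ≤ 16 mm ⇒ Resistant
Vancomycin (19 mm) in 17–19 mm → intermediate
Levofloxacin: 19 mm is ≥ 16 mm — S
Tigecycline: 25 mm is in 24–25 mm ⇒ I
Oxacillin (16 mm) ≥ 13 mm → Susceptible
Chloramphenicol 20 mm: ≥ 16 mm ⇒ S
Ciprofloxacin: 7 mm is ≤ 11 mm → Resistant
Amikacin: 30 mm is ≥ 28 mm — Susceptible
Ceftazidime: 23 mm is ≤ 27 mm → resistant
Resistant: 3/9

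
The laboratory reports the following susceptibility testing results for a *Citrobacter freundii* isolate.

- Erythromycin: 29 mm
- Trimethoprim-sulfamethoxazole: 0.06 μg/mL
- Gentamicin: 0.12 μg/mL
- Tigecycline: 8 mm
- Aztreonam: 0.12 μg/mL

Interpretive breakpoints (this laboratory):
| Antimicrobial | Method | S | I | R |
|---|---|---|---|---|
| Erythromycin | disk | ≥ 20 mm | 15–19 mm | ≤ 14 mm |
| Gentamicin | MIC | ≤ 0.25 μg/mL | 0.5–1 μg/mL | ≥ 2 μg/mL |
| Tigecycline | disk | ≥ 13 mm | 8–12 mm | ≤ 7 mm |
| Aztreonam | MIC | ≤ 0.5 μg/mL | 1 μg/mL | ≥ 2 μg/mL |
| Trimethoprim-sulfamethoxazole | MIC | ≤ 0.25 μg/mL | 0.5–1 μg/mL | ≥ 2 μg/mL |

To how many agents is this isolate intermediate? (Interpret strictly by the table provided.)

Erythromycin (29 mm) ≥ 20 mm → susceptible
Trimethoprim-sulfamethoxazole (0.06 μg/mL) ≤ 0.25 μg/mL → Susceptible
Gentamicin (0.12 μg/mL) ≤ 0.25 μg/mL ⇒ susceptible
Tigecycline 8 mm: in 8–12 mm → intermediate
Aztreonam (0.12 μg/mL) ≤ 0.5 μg/mL ⇒ susceptible
Intermediate: 1

1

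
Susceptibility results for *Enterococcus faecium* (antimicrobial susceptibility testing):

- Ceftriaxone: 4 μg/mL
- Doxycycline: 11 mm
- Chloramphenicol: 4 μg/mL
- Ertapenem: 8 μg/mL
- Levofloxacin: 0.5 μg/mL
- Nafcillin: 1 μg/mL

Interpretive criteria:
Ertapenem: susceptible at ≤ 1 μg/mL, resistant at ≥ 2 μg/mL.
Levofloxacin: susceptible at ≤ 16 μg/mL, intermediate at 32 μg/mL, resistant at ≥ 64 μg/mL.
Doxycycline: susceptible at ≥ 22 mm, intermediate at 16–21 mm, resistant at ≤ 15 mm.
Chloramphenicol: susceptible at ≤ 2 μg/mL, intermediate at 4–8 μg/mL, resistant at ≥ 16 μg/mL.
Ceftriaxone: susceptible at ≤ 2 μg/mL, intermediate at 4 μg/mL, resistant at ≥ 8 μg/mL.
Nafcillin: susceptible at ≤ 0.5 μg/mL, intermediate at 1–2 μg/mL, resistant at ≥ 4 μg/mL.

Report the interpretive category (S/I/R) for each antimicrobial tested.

I, R, I, R, S, I

Ceftriaxone: 4 μg/mL is = 4 μg/mL — intermediate
Doxycycline: 11 mm is ≤ 15 mm ⇒ R
Chloramphenicol 4 μg/mL: in 4–8 μg/mL ⇒ intermediate
Ertapenem 8 μg/mL: ≥ 2 μg/mL — Resistant
Levofloxacin 0.5 μg/mL: ≤ 16 μg/mL → Susceptible
Nafcillin (1 μg/mL) in 1–2 μg/mL → I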